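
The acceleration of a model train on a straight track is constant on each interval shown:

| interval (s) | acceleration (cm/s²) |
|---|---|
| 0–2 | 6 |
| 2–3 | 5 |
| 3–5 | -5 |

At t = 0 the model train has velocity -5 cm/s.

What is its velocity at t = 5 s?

2 cm/s

Δv equals the area under the a-t graph; then v = v₀ + Δv.
0–2 s: 6 × 2 = 12 cm/s
2–3 s: 5 × 1 = 5 cm/s
3–5 s: -5 × 2 = -10 cm/s
Δv = 7 cm/s, so v(5) = -5 + (7) = 2 cm/s.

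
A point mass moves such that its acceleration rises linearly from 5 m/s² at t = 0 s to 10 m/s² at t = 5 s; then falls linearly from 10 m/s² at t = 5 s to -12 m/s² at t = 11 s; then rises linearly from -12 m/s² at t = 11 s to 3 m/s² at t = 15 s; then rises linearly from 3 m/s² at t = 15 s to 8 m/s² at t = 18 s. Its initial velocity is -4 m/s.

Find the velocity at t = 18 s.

Δv equals the area under the a-t graph; then v = v₀ + Δv.
0–5 s: ½(5 + 10)(5) = 37.5 m/s
5–11 s: ½(10 + -12)(6) = -6 m/s
11–15 s: ½(-12 + 3)(4) = -18 m/s
15–18 s: ½(3 + 8)(3) = 16.5 m/s
Δv = 30 m/s, so v(18) = -4 + (30) = 26 m/s.

26 m/s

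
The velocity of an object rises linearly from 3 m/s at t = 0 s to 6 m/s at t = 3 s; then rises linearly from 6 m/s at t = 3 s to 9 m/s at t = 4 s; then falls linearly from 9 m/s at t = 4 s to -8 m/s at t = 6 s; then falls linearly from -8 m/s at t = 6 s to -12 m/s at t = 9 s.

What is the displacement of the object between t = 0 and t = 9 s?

-8 m

Displacement is the signed area under the v-t curve.
0–3 s: ½(3 + 6)(3) = 13.5 m
3–4 s: ½(6 + 9)(1) = 7.5 m
4–6 s: ½(9 + -8)(2) = 1 m
6–9 s: ½(-8 + -12)(3) = -30 m
Net displacement = -8 m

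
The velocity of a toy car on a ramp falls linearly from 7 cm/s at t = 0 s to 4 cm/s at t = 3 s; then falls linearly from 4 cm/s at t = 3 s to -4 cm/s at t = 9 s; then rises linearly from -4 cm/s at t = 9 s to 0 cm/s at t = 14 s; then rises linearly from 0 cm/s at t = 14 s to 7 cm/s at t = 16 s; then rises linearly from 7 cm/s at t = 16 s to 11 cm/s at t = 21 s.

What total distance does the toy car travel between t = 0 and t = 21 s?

90.5 cm

Total distance travelled is ∫|v| dt — sum the magnitudes of each area piece.
0–3 s: |½(7 + 4)(3)| = 16.5 cm
3–9 s: v = 0 at t = 6 s; triangle areas 6 + 6 = 12 cm
9–14 s: |½(-4 + 0)(5)| = 10 cm
14–16 s: |½(0 + 7)(2)| = 7 cm
16–21 s: |½(7 + 11)(5)| = 45 cm
Total distance = 90.5 cm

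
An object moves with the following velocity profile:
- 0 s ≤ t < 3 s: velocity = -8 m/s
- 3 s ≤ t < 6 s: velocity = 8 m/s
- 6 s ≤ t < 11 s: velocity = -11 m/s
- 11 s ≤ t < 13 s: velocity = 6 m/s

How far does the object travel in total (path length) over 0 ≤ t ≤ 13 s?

Distance (not displacement) is the total path length: add the absolute areas under v-t.
0–3 s: |-8| × 3 = 24 m
3–6 s: |8| × 3 = 24 m
6–11 s: |-11| × 5 = 55 m
11–13 s: |6| × 2 = 12 m
Total distance = 115 m

115 m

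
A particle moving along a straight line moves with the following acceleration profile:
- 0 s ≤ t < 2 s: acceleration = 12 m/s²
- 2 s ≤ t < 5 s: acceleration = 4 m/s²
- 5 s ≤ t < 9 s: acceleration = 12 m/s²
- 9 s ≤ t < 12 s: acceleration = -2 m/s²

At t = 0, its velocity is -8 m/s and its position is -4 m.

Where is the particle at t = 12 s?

497 m

On each constant-a segment, Δv = aΔt and Δx = v₀Δt + ½aΔt²; chain segment to segment.
0–2 s: v starts -8 m/s; Δx = -8·2 + ½·12·2² = 8 m; v ends 16 m/s.
2–5 s: v starts 16 m/s; Δx = 16·3 + ½·4·3² = 66 m; v ends 28 m/s.
5–9 s: v starts 28 m/s; Δx = 28·4 + ½·12·4² = 208 m; v ends 76 m/s.
9–12 s: v starts 76 m/s; Δx = 76·3 + ½·-2·3² = 219 m; v ends 70 m/s.
x(12) = -4 + Σ Δx = 497 m.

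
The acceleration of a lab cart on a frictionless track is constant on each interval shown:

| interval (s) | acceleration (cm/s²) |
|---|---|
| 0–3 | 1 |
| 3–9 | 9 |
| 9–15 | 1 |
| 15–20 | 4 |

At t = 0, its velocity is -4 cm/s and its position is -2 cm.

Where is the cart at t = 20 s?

827.5 cm

On each constant-a segment, Δv = aΔt and Δx = v₀Δt + ½aΔt²; chain segment to segment.
0–3 s: v starts -4 cm/s; Δx = -4·3 + ½·1·3² = -7.5 cm; v ends -1 cm/s.
3–9 s: v starts -1 cm/s; Δx = -1·6 + ½·9·6² = 156 cm; v ends 53 cm/s.
9–15 s: v starts 53 cm/s; Δx = 53·6 + ½·1·6² = 336 cm; v ends 59 cm/s.
15–20 s: v starts 59 cm/s; Δx = 59·5 + ½·4·5² = 345 cm; v ends 79 cm/s.
x(20) = -2 + Σ Δx = 827.5 cm.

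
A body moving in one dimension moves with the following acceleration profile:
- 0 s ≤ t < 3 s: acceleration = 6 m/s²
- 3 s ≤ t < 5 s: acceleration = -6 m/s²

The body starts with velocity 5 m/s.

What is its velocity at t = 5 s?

11 m/s

Δv equals the area under the a-t graph; then v = v₀ + Δv.
0–3 s: 6 × 3 = 18 m/s
3–5 s: -6 × 2 = -12 m/s
Δv = 6 m/s, so v(5) = 5 + (6) = 11 m/s.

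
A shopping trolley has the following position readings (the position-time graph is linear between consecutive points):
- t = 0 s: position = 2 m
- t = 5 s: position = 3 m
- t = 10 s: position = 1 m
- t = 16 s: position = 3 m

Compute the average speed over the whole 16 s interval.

0.3125 m/s

Average speed = (total path length)/(elapsed time); on a piecewise-linear x-t graph the path length is Σ|Δx|.
0–5 s: |Δx| = |3 − 2| = 1 m
5–10 s: |Δx| = |1 − 3| = 2 m
10–16 s: |Δx| = |3 − 1| = 2 m
Total path = 5 m; average speed = 5/16 = 0.3125 m/s.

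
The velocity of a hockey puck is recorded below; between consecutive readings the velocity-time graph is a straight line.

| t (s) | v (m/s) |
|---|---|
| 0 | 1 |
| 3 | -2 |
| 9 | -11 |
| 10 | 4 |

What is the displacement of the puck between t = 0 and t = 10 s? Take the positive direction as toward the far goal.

-44 m

Displacement is the signed area under the v-t curve.
0–3 s: ½(1 + -2)(3) = -1.5 m
3–9 s: ½(-2 + -11)(6) = -39 m
9–10 s: ½(-11 + 4)(1) = -3.5 m
Net displacement = -44 m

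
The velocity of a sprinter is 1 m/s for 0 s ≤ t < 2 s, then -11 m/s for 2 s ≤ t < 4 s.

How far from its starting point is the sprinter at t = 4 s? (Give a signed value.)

Displacement is the signed area under the v-t curve.
0–2 s: 1 × 2 = 2 m
2–4 s: -11 × 2 = -22 m
Net displacement = -20 m

-20 m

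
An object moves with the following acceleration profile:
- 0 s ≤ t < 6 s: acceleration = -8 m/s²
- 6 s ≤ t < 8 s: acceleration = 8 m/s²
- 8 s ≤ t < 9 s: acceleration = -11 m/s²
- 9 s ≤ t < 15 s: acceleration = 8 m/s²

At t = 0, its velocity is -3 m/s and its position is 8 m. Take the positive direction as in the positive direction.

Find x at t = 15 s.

-412.5 m

On each constant-a segment, Δv = aΔt and Δx = v₀Δt + ½aΔt²; chain segment to segment.
0–6 s: v starts -3 m/s; Δx = -3·6 + ½·-8·6² = -162 m; v ends -51 m/s.
6–8 s: v starts -51 m/s; Δx = -51·2 + ½·8·2² = -86 m; v ends -35 m/s.
8–9 s: v starts -35 m/s; Δx = -35·1 + ½·-11·1² = -40.5 m; v ends -46 m/s.
9–15 s: v starts -46 m/s; Δx = -46·6 + ½·8·6² = -132 m; v ends 2 m/s.
x(15) = 8 + Σ Δx = -412.5 m.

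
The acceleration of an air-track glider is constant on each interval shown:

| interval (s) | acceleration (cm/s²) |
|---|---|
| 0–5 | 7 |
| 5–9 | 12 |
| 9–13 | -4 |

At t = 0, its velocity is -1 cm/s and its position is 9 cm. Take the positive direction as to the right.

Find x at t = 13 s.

On each constant-a segment, Δv = aΔt and Δx = v₀Δt + ½aΔt²; chain segment to segment.
0–5 s: v starts -1 cm/s; Δx = -1·5 + ½·7·5² = 82.5 cm; v ends 34 cm/s.
5–9 s: v starts 34 cm/s; Δx = 34·4 + ½·12·4² = 232 cm; v ends 82 cm/s.
9–13 s: v starts 82 cm/s; Δx = 82·4 + ½·-4·4² = 296 cm; v ends 66 cm/s.
x(13) = 9 + Σ Δx = 619.5 cm.

619.5 cm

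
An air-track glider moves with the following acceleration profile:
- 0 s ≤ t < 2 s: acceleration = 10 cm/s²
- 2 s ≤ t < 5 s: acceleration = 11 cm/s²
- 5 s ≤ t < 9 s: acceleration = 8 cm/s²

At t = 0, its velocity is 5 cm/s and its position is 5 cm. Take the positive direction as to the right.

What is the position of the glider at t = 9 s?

On each constant-a segment, Δv = aΔt and Δx = v₀Δt + ½aΔt²; chain segment to segment.
0–2 s: v starts 5 cm/s; Δx = 5·2 + ½·10·2² = 30 cm; v ends 25 cm/s.
2–5 s: v starts 25 cm/s; Δx = 25·3 + ½·11·3² = 124.5 cm; v ends 58 cm/s.
5–9 s: v starts 58 cm/s; Δx = 58·4 + ½·8·4² = 296 cm; v ends 90 cm/s.
x(9) = 5 + Σ Δx = 455.5 cm.

455.5 cm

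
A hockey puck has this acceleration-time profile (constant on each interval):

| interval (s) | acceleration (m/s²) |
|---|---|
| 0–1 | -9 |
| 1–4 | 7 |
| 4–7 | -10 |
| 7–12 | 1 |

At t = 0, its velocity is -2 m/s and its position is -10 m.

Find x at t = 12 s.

On each constant-a segment, Δv = aΔt and Δx = v₀Δt + ½aΔt²; chain segment to segment.
0–1 s: v starts -2 m/s; Δx = -2·1 + ½·-9·1² = -6.5 m; v ends -11 m/s.
1–4 s: v starts -11 m/s; Δx = -11·3 + ½·7·3² = -1.5 m; v ends 10 m/s.
4–7 s: v starts 10 m/s; Δx = 10·3 + ½·-10·3² = -15 m; v ends -20 m/s.
7–12 s: v starts -20 m/s; Δx = -20·5 + ½·1·5² = -87.5 m; v ends -15 m/s.
x(12) = -10 + Σ Δx = -120.5 m.

-120.5 m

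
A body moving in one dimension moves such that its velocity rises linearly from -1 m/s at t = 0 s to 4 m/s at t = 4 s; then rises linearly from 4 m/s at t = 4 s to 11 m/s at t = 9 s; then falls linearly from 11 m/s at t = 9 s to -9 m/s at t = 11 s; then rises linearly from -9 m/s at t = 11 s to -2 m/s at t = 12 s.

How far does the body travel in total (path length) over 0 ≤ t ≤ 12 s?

59.9 m

Total distance travelled is ∫|v| dt — sum the magnitudes of each area piece.
0–4 s: v = 0 at t = 0.8 s; triangle areas 0.4 + 6.4 = 6.8 m
4–9 s: |½(4 + 11)(5)| = 37.5 m
9–11 s: v = 0 at t = 10.1 s; triangle areas 6.05 + 4.05 = 10.1 m
11–12 s: |½(-9 + -2)(1)| = 5.5 m
Total distance = 59.9 m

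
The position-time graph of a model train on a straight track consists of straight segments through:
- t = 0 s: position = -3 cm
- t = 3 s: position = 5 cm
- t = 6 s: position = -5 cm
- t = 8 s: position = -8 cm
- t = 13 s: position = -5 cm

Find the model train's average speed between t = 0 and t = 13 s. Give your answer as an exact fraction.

24/13 cm/s

Average speed = (total path length)/(elapsed time); on a piecewise-linear x-t graph the path length is Σ|Δx|.
0–3 s: |Δx| = |5 − -3| = 8 cm
3–6 s: |Δx| = |-5 − 5| = 10 cm
6–8 s: |Δx| = |-8 − -5| = 3 cm
8–13 s: |Δx| = |-5 − -8| = 3 cm
Total path = 24 cm; average speed = 24/13 = 24/13 cm/s.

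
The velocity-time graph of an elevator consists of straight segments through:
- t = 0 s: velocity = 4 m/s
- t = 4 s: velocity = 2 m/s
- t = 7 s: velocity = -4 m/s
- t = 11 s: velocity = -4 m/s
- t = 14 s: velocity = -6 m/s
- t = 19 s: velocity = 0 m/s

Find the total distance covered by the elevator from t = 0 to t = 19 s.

63 m

Total distance travelled is ∫|v| dt — sum the magnitudes of each area piece.
0–4 s: |½(4 + 2)(4)| = 12 m
4–7 s: v = 0 at t = 5 s; triangle areas 1 + 4 = 5 m
7–11 s: |-4| × 4 = 16 m
11–14 s: |½(-4 + -6)(3)| = 15 m
14–19 s: |½(-6 + 0)(5)| = 15 m
Total distance = 63 m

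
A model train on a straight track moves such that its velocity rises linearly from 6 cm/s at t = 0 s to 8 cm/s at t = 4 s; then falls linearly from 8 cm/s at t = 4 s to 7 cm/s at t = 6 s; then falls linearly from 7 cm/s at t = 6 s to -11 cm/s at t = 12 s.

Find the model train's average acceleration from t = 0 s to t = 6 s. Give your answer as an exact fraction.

Average acceleration = Δv/Δt = (7 − 6)/(6 − 0) = 1/6 cm/s².

1/6 cm/s²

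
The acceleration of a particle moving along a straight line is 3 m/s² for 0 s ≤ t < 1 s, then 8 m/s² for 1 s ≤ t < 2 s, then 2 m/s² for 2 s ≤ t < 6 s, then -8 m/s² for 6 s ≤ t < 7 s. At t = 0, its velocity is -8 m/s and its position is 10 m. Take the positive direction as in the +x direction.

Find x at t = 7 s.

37.5 m

On each constant-a segment, Δv = aΔt and Δx = v₀Δt + ½aΔt²; chain segment to segment.
0–1 s: v starts -8 m/s; Δx = -8·1 + ½·3·1² = -6.5 m; v ends -5 m/s.
1–2 s: v starts -5 m/s; Δx = -5·1 + ½·8·1² = -1 m; v ends 3 m/s.
2–6 s: v starts 3 m/s; Δx = 3·4 + ½·2·4² = 28 m; v ends 11 m/s.
6–7 s: v starts 11 m/s; Δx = 11·1 + ½·-8·1² = 7 m; v ends 3 m/s.
x(7) = 10 + Σ Δx = 37.5 m.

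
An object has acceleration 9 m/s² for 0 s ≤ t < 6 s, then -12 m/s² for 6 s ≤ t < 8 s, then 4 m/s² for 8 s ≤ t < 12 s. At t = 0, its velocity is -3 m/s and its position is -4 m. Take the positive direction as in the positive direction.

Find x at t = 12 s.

358 m

On each constant-a segment, Δv = aΔt and Δx = v₀Δt + ½aΔt²; chain segment to segment.
0–6 s: v starts -3 m/s; Δx = -3·6 + ½·9·6² = 144 m; v ends 51 m/s.
6–8 s: v starts 51 m/s; Δx = 51·2 + ½·-12·2² = 78 m; v ends 27 m/s.
8–12 s: v starts 27 m/s; Δx = 27·4 + ½·4·4² = 140 m; v ends 43 m/s.
x(12) = -4 + Σ Δx = 358 m.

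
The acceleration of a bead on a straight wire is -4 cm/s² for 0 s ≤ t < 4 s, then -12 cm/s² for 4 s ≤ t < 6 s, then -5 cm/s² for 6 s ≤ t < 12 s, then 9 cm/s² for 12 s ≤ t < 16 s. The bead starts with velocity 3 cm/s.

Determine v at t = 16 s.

-31 cm/s

Δv equals the area under the a-t graph; then v = v₀ + Δv.
0–4 s: -4 × 4 = -16 cm/s
4–6 s: -12 × 2 = -24 cm/s
6–12 s: -5 × 6 = -30 cm/s
12–16 s: 9 × 4 = 36 cm/s
Δv = -34 cm/s, so v(16) = 3 + (-34) = -31 cm/s.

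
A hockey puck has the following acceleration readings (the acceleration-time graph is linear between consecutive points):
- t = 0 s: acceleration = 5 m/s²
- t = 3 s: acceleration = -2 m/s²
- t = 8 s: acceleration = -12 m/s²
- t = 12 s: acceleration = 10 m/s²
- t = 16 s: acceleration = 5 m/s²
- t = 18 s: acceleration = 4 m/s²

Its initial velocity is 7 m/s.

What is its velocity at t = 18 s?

11.5 m/s

Δv equals the area under the a-t graph; then v = v₀ + Δv.
0–3 s: ½(5 + -2)(3) = 4.5 m/s
3–8 s: ½(-2 + -12)(5) = -35 m/s
8–12 s: ½(-12 + 10)(4) = -4 m/s
12–16 s: ½(10 + 5)(4) = 30 m/s
16–18 s: ½(5 + 4)(2) = 9 m/s
Δv = 4.5 m/s, so v(18) = 7 + (4.5) = 11.5 m/s.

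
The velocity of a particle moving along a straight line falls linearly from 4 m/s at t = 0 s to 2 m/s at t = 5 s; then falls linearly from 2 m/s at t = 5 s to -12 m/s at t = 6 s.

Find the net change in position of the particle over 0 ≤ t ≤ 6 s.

10 m

Displacement is the signed area under the v-t curve.
0–5 s: ½(4 + 2)(5) = 15 m
5–6 s: ½(2 + -12)(1) = -5 m
Net displacement = 10 m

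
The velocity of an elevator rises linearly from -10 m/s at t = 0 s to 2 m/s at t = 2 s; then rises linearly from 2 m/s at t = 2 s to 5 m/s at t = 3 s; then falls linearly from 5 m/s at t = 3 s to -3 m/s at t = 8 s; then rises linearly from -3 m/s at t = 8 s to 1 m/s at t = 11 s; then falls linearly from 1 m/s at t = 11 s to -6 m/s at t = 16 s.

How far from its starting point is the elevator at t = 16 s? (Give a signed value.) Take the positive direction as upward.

-15 m

Displacement is the signed area under the v-t curve.
0–2 s: ½(-10 + 2)(2) = -8 m
2–3 s: ½(2 + 5)(1) = 3.5 m
3–8 s: ½(5 + -3)(5) = 5 m
8–11 s: ½(-3 + 1)(3) = -3 m
11–16 s: ½(1 + -6)(5) = -12.5 m
Net displacement = -15 m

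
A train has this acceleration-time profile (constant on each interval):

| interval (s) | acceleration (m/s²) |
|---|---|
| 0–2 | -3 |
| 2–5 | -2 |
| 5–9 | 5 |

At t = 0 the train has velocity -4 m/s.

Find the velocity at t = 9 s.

4 m/s

Δv equals the area under the a-t graph; then v = v₀ + Δv.
0–2 s: -3 × 2 = -6 m/s
2–5 s: -2 × 3 = -6 m/s
5–9 s: 5 × 4 = 20 m/s
Δv = 8 m/s, so v(9) = -4 + (8) = 4 m/s.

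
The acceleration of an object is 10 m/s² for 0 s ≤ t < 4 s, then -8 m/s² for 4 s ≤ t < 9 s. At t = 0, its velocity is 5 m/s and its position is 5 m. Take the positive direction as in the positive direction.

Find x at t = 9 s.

On each constant-a segment, Δv = aΔt and Δx = v₀Δt + ½aΔt²; chain segment to segment.
0–4 s: v starts 5 m/s; Δx = 5·4 + ½·10·4² = 100 m; v ends 45 m/s.
4–9 s: v starts 45 m/s; Δx = 45·5 + ½·-8·5² = 125 m; v ends 5 m/s.
x(9) = 5 + Σ Δx = 230 m.

230 m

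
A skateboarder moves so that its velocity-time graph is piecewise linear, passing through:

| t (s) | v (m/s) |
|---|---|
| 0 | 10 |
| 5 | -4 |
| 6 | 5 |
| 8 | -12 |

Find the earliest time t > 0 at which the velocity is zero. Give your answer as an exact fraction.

t = 25/7 s

v changes sign on 0–5 s (from 10 to -4); the graph is linear there, so v = 0 at t = 0 + (-10)·(5 − 0)/(-4 − 10) = 25/7 s.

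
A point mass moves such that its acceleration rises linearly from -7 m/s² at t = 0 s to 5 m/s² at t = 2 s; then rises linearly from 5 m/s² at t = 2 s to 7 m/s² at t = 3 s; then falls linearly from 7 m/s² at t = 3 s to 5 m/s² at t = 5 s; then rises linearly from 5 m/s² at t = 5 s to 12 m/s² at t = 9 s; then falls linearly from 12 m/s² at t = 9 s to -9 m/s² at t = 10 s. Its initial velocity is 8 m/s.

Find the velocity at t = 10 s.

Δv equals the area under the a-t graph; then v = v₀ + Δv.
0–2 s: ½(-7 + 5)(2) = -2 m/s
2–3 s: ½(5 + 7)(1) = 6 m/s
3–5 s: ½(7 + 5)(2) = 12 m/s
5–9 s: ½(5 + 12)(4) = 34 m/s
9–10 s: ½(12 + -9)(1) = 1.5 m/s
Δv = 51.5 m/s, so v(10) = 8 + (51.5) = 59.5 m/s.

59.5 m/s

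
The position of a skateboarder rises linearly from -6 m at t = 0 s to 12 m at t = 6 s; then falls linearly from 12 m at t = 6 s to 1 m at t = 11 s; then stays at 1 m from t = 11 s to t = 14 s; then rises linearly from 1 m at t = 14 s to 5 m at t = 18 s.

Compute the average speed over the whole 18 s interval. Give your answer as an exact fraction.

11/6 m/s

Average speed = (total path length)/(elapsed time); on a piecewise-linear x-t graph the path length is Σ|Δx|.
0–6 s: |Δx| = |12 − -6| = 18 m
6–11 s: |Δx| = |1 − 12| = 11 m
11–14 s: |Δx| = |1 − 1| = 0 m
14–18 s: |Δx| = |5 − 1| = 4 m
Total path = 33 m; average speed = 33/18 = 11/6 m/s.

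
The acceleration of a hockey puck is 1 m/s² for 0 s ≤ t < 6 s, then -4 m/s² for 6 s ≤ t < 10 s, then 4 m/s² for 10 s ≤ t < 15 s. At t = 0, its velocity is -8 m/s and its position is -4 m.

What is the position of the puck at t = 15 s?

On each constant-a segment, Δv = aΔt and Δx = v₀Δt + ½aΔt²; chain segment to segment.
0–6 s: v starts -8 m/s; Δx = -8·6 + ½·1·6² = -30 m; v ends -2 m/s.
6–10 s: v starts -2 m/s; Δx = -2·4 + ½·-4·4² = -40 m; v ends -18 m/s.
10–15 s: v starts -18 m/s; Δx = -18·5 + ½·4·5² = -40 m; v ends 2 m/s.
x(15) = -4 + Σ Δx = -114 m.

-114 m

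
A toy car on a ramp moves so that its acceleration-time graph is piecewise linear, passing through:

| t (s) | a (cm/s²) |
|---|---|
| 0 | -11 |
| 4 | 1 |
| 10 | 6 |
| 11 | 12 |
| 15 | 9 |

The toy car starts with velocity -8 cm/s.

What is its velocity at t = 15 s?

44 cm/s

Δv equals the area under the a-t graph; then v = v₀ + Δv.
0–4 s: ½(-11 + 1)(4) = -20 cm/s
4–10 s: ½(1 + 6)(6) = 21 cm/s
10–11 s: ½(6 + 12)(1) = 9 cm/s
11–15 s: ½(12 + 9)(4) = 42 cm/s
Δv = 52 cm/s, so v(15) = -8 + (52) = 44 cm/s.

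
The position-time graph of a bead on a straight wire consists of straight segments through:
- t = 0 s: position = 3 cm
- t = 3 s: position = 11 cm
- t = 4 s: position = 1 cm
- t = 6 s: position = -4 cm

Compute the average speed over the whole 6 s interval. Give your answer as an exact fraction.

23/6 cm/s

Average speed = (total path length)/(elapsed time); on a piecewise-linear x-t graph the path length is Σ|Δx|.
0–3 s: |Δx| = |11 − 3| = 8 cm
3–4 s: |Δx| = |1 − 11| = 10 cm
4–6 s: |Δx| = |-4 − 1| = 5 cm
Total path = 23 cm; average speed = 23/6 = 23/6 cm/s.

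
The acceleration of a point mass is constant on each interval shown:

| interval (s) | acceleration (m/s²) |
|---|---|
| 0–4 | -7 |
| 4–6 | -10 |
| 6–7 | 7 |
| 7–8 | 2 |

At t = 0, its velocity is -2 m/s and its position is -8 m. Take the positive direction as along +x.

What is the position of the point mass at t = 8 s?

-240.5 m

On each constant-a segment, Δv = aΔt and Δx = v₀Δt + ½aΔt²; chain segment to segment.
0–4 s: v starts -2 m/s; Δx = -2·4 + ½·-7·4² = -64 m; v ends -30 m/s.
4–6 s: v starts -30 m/s; Δx = -30·2 + ½·-10·2² = -80 m; v ends -50 m/s.
6–7 s: v starts -50 m/s; Δx = -50·1 + ½·7·1² = -46.5 m; v ends -43 m/s.
7–8 s: v starts -43 m/s; Δx = -43·1 + ½·2·1² = -42 m; v ends -41 m/s.
x(8) = -8 + Σ Δx = -240.5 m.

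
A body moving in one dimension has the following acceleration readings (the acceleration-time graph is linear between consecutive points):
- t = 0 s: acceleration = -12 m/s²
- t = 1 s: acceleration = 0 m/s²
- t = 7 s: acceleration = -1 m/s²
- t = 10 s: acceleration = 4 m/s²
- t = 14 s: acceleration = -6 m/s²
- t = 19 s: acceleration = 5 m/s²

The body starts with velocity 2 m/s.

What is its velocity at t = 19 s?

Δv equals the area under the a-t graph; then v = v₀ + Δv.
0–1 s: ½(-12 + 0)(1) = -6 m/s
1–7 s: ½(0 + -1)(6) = -3 m/s
7–10 s: ½(-1 + 4)(3) = 4.5 m/s
10–14 s: ½(4 + -6)(4) = -4 m/s
14–19 s: ½(-6 + 5)(5) = -2.5 m/s
Δv = -11 m/s, so v(19) = 2 + (-11) = -9 m/s.

-9 m/s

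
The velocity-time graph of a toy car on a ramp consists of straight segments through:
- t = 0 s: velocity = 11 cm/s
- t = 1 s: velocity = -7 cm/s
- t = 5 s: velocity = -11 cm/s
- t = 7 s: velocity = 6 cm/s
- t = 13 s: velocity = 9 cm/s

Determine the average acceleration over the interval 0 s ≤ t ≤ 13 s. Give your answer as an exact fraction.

Average acceleration = Δv/Δt = (9 − 11)/(13 − 0) = -2/13 cm/s².

-2/13 cm/s²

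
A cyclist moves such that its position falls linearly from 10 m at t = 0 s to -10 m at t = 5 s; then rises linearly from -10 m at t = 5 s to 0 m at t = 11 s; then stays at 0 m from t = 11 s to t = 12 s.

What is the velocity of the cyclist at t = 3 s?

Velocity is the slope of the x-t graph on 0–5 s: (-10 − 10)/(5 − 0) = -4 m/s.

-4 m/s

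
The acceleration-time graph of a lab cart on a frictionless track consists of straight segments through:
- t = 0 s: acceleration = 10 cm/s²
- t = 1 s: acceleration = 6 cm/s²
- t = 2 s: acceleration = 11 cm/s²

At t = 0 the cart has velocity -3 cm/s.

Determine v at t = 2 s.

Δv equals the area under the a-t graph; then v = v₀ + Δv.
0–1 s: ½(10 + 6)(1) = 8 cm/s
1–2 s: ½(6 + 11)(1) = 8.5 cm/s
Δv = 16.5 cm/s, so v(2) = -3 + (16.5) = 13.5 cm/s.

13.5 cm/s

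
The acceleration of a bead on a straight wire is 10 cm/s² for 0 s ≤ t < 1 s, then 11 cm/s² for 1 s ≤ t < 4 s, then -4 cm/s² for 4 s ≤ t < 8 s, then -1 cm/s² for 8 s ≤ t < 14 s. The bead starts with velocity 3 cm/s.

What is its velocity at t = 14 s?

Δv equals the area under the a-t graph; then v = v₀ + Δv.
0–1 s: 10 × 1 = 10 cm/s
1–4 s: 11 × 3 = 33 cm/s
4–8 s: -4 × 4 = -16 cm/s
8–14 s: -1 × 6 = -6 cm/s
Δv = 21 cm/s, so v(14) = 3 + (21) = 24 cm/s.

24 cm/s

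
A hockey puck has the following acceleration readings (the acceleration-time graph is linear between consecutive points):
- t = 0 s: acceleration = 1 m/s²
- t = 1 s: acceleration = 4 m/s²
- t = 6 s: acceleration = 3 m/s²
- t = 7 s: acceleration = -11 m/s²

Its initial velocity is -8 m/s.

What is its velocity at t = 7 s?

8 m/s

Δv equals the area under the a-t graph; then v = v₀ + Δv.
0–1 s: ½(1 + 4)(1) = 2.5 m/s
1–6 s: ½(4 + 3)(5) = 17.5 m/s
6–7 s: ½(3 + -11)(1) = -4 m/s
Δv = 16 m/s, so v(7) = -8 + (16) = 8 m/s.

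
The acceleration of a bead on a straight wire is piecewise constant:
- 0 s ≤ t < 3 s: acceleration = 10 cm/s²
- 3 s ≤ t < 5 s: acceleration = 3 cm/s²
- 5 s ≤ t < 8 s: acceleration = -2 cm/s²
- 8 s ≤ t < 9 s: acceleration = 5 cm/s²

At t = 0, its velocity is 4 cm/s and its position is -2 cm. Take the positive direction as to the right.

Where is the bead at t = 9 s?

On each constant-a segment, Δv = aΔt and Δx = v₀Δt + ½aΔt²; chain segment to segment.
0–3 s: v starts 4 cm/s; Δx = 4·3 + ½·10·3² = 57 cm; v ends 34 cm/s.
3–5 s: v starts 34 cm/s; Δx = 34·2 + ½·3·2² = 74 cm; v ends 40 cm/s.
5–8 s: v starts 40 cm/s; Δx = 40·3 + ½·-2·3² = 111 cm; v ends 34 cm/s.
8–9 s: v starts 34 cm/s; Δx = 34·1 + ½·5·1² = 36.5 cm; v ends 39 cm/s.
x(9) = -2 + Σ Δx = 276.5 cm.

276.5 cm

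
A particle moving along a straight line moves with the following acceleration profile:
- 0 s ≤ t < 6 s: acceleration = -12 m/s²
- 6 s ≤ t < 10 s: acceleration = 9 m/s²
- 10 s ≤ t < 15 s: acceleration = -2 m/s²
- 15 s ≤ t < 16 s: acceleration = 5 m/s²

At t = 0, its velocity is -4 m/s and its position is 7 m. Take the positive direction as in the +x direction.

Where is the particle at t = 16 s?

-737.5 m

On each constant-a segment, Δv = aΔt and Δx = v₀Δt + ½aΔt²; chain segment to segment.
0–6 s: v starts -4 m/s; Δx = -4·6 + ½·-12·6² = -240 m; v ends -76 m/s.
6–10 s: v starts -76 m/s; Δx = -76·4 + ½·9·4² = -232 m; v ends -40 m/s.
10–15 s: v starts -40 m/s; Δx = -40·5 + ½·-2·5² = -225 m; v ends -50 m/s.
15–16 s: v starts -50 m/s; Δx = -50·1 + ½·5·1² = -47.5 m; v ends -45 m/s.
x(16) = 7 + Σ Δx = -737.5 m.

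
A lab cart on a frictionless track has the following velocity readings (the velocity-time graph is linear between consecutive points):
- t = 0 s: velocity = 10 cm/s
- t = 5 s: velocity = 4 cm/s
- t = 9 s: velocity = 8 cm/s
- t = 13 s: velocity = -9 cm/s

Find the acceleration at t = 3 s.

Acceleration is the slope of the v-t graph on 0–5 s: (4 − 10)/(5 − 0) = -1.2 cm/s².

-1.2 cm/s²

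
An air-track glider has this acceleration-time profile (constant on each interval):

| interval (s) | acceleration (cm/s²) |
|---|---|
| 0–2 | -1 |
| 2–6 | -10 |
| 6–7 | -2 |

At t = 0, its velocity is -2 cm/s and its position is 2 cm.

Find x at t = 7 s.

On each constant-a segment, Δv = aΔt and Δx = v₀Δt + ½aΔt²; chain segment to segment.
0–2 s: v starts -2 cm/s; Δx = -2·2 + ½·-1·2² = -6 cm; v ends -4 cm/s.
2–6 s: v starts -4 cm/s; Δx = -4·4 + ½·-10·4² = -96 cm; v ends -44 cm/s.
6–7 s: v starts -44 cm/s; Δx = -44·1 + ½·-2·1² = -45 cm; v ends -46 cm/s.
x(7) = 2 + Σ Δx = -145 cm.

-145 cm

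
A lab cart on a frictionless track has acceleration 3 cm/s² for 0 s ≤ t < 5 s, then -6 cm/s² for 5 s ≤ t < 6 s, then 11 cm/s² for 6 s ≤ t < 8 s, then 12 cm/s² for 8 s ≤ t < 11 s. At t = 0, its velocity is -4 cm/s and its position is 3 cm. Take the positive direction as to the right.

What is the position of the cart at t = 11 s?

On each constant-a segment, Δv = aΔt and Δx = v₀Δt + ½aΔt²; chain segment to segment.
0–5 s: v starts -4 cm/s; Δx = -4·5 + ½·3·5² = 17.5 cm; v ends 11 cm/s.
5–6 s: v starts 11 cm/s; Δx = 11·1 + ½·-6·1² = 8 cm; v ends 5 cm/s.
6–8 s: v starts 5 cm/s; Δx = 5·2 + ½·11·2² = 32 cm; v ends 27 cm/s.
8–11 s: v starts 27 cm/s; Δx = 27·3 + ½·12·3² = 135 cm; v ends 63 cm/s.
x(11) = 3 + Σ Δx = 195.5 cm.

195.5 cm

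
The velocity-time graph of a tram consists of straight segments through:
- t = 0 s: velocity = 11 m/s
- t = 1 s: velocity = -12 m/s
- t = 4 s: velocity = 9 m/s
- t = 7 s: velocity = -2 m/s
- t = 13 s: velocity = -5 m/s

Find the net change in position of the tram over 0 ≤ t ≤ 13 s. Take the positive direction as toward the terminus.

-15.5 m

Displacement is the signed area under the v-t curve.
0–1 s: ½(11 + -12)(1) = -0.5 m
1–4 s: ½(-12 + 9)(3) = -4.5 m
4–7 s: ½(9 + -2)(3) = 10.5 m
7–13 s: ½(-2 + -5)(6) = -21 m
Net displacement = -15.5 m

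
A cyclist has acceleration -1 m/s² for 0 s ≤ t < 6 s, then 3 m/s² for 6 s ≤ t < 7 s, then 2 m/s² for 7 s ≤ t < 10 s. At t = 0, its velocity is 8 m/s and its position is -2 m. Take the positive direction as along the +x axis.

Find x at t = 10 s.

55.5 m

On each constant-a segment, Δv = aΔt and Δx = v₀Δt + ½aΔt²; chain segment to segment.
0–6 s: v starts 8 m/s; Δx = 8·6 + ½·-1·6² = 30 m; v ends 2 m/s.
6–7 s: v starts 2 m/s; Δx = 2·1 + ½·3·1² = 3.5 m; v ends 5 m/s.
7–10 s: v starts 5 m/s; Δx = 5·3 + ½·2·3² = 24 m; v ends 11 m/s.
x(10) = -2 + Σ Δx = 55.5 m.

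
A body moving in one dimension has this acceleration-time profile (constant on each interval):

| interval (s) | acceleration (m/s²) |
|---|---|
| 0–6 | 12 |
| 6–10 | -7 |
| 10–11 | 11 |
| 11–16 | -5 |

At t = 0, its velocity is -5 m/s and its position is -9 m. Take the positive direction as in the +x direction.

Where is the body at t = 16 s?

621 m

On each constant-a segment, Δv = aΔt and Δx = v₀Δt + ½aΔt²; chain segment to segment.
0–6 s: v starts -5 m/s; Δx = -5·6 + ½·12·6² = 186 m; v ends 67 m/s.
6–10 s: v starts 67 m/s; Δx = 67·4 + ½·-7·4² = 212 m; v ends 39 m/s.
10–11 s: v starts 39 m/s; Δx = 39·1 + ½·11·1² = 44.5 m; v ends 50 m/s.
11–16 s: v starts 50 m/s; Δx = 50·5 + ½·-5·5² = 187.5 m; v ends 25 m/s.
x(16) = -9 + Σ Δx = 621 m.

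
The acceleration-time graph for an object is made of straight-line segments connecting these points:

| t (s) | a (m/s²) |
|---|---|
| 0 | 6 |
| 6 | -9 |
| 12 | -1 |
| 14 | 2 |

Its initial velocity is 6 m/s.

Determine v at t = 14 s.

-32 m/s

Δv equals the area under the a-t graph; then v = v₀ + Δv.
0–6 s: ½(6 + -9)(6) = -9 m/s
6–12 s: ½(-9 + -1)(6) = -30 m/s
12–14 s: ½(-1 + 2)(2) = 1 m/s
Δv = -38 m/s, so v(14) = 6 + (-38) = -32 m/s.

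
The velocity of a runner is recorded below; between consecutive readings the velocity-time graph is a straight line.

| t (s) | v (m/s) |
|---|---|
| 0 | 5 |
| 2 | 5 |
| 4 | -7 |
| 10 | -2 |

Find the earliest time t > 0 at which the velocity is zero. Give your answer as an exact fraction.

t = 17/6 s

v changes sign on 2–4 s (from 5 to -7); the graph is linear there, so v = 0 at t = 2 + (-5)·(4 − 2)/(-7 − 5) = 17/6 s.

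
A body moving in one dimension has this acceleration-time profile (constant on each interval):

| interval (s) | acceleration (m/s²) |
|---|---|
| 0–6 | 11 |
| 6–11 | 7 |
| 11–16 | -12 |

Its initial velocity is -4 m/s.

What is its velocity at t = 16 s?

Δv equals the area under the a-t graph; then v = v₀ + Δv.
0–6 s: 11 × 6 = 66 m/s
6–11 s: 7 × 5 = 35 m/s
11–16 s: -12 × 5 = -60 m/s
Δv = 41 m/s, so v(16) = -4 + (41) = 37 m/s.

37 m/s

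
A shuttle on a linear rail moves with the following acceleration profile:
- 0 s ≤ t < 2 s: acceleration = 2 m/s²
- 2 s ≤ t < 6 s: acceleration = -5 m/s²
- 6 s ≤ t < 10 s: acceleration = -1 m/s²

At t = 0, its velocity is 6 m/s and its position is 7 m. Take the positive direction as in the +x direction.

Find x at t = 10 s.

On each constant-a segment, Δv = aΔt and Δx = v₀Δt + ½aΔt²; chain segment to segment.
0–2 s: v starts 6 m/s; Δx = 6·2 + ½·2·2² = 16 m; v ends 10 m/s.
2–6 s: v starts 10 m/s; Δx = 10·4 + ½·-5·4² = 0 m; v ends -10 m/s.
6–10 s: v starts -10 m/s; Δx = -10·4 + ½·-1·4² = -48 m; v ends -14 m/s.
x(10) = 7 + Σ Δx = -25 m.

-25 m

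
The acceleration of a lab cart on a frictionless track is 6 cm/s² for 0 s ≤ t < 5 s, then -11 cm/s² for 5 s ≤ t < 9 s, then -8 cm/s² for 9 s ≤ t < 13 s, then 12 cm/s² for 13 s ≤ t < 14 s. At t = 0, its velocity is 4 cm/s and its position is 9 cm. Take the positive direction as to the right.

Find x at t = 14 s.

12 cm

On each constant-a segment, Δv = aΔt and Δx = v₀Δt + ½aΔt²; chain segment to segment.
0–5 s: v starts 4 cm/s; Δx = 4·5 + ½·6·5² = 95 cm; v ends 34 cm/s.
5–9 s: v starts 34 cm/s; Δx = 34·4 + ½·-11·4² = 48 cm; v ends -10 cm/s.
9–13 s: v starts -10 cm/s; Δx = -10·4 + ½·-8·4² = -104 cm; v ends -42 cm/s.
13–14 s: v starts -42 cm/s; Δx = -42·1 + ½·12·1² = -36 cm; v ends -30 cm/s.
x(14) = 9 + Σ Δx = 12 cm.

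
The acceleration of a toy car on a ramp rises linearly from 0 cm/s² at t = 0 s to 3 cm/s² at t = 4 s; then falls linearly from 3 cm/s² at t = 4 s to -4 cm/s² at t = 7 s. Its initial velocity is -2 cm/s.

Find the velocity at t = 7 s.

2.5 cm/s

Δv equals the area under the a-t graph; then v = v₀ + Δv.
0–4 s: ½(0 + 3)(4) = 6 cm/s
4–7 s: ½(3 + -4)(3) = -1.5 cm/s
Δv = 4.5 cm/s, so v(7) = -2 + (4.5) = 2.5 cm/s.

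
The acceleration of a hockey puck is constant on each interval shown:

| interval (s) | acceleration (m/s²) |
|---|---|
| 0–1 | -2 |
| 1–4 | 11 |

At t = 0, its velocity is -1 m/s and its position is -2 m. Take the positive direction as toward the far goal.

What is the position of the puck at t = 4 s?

36.5 m

On each constant-a segment, Δv = aΔt and Δx = v₀Δt + ½aΔt²; chain segment to segment.
0–1 s: v starts -1 m/s; Δx = -1·1 + ½·-2·1² = -2 m; v ends -3 m/s.
1–4 s: v starts -3 m/s; Δx = -3·3 + ½·11·3² = 40.5 m; v ends 30 m/s.
x(4) = -2 + Σ Δx = 36.5 m.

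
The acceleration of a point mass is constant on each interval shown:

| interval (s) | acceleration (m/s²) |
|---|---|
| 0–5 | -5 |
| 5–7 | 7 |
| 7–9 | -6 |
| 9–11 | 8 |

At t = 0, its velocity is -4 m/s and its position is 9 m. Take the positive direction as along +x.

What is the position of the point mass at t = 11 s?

On each constant-a segment, Δv = aΔt and Δx = v₀Δt + ½aΔt²; chain segment to segment.
0–5 s: v starts -4 m/s; Δx = -4·5 + ½·-5·5² = -82.5 m; v ends -29 m/s.
5–7 s: v starts -29 m/s; Δx = -29·2 + ½·7·2² = -44 m; v ends -15 m/s.
7–9 s: v starts -15 m/s; Δx = -15·2 + ½·-6·2² = -42 m; v ends -27 m/s.
9–11 s: v starts -27 m/s; Δx = -27·2 + ½·8·2² = -38 m; v ends -11 m/s.
x(11) = 9 + Σ Δx = -197.5 m.

-197.5 m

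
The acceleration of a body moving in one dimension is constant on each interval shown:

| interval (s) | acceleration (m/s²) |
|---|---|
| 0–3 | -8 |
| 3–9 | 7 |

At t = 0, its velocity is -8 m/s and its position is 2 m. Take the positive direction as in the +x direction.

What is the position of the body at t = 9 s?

-124 m

On each constant-a segment, Δv = aΔt and Δx = v₀Δt + ½aΔt²; chain segment to segment.
0–3 s: v starts -8 m/s; Δx = -8·3 + ½·-8·3² = -60 m; v ends -32 m/s.
3–9 s: v starts -32 m/s; Δx = -32·6 + ½·7·6² = -66 m; v ends 10 m/s.
x(9) = 2 + Σ Δx = -124 m.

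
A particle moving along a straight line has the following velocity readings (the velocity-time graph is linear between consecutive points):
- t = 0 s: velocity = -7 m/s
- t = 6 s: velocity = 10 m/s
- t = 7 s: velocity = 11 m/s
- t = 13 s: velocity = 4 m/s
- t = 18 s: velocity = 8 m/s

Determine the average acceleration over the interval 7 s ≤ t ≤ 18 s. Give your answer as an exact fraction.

Average acceleration = Δv/Δt = (8 − 11)/(18 − 7) = -3/11 m/s².

-3/11 m/s²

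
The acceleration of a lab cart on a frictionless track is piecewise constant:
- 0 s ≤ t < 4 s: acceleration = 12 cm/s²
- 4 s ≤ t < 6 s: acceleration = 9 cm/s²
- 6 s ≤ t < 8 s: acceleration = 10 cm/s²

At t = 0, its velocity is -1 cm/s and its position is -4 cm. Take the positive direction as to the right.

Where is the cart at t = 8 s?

On each constant-a segment, Δv = aΔt and Δx = v₀Δt + ½aΔt²; chain segment to segment.
0–4 s: v starts -1 cm/s; Δx = -1·4 + ½·12·4² = 92 cm; v ends 47 cm/s.
4–6 s: v starts 47 cm/s; Δx = 47·2 + ½·9·2² = 112 cm; v ends 65 cm/s.
6–8 s: v starts 65 cm/s; Δx = 65·2 + ½·10·2² = 150 cm; v ends 85 cm/s.
x(8) = -4 + Σ Δx = 350 cm.

350 cm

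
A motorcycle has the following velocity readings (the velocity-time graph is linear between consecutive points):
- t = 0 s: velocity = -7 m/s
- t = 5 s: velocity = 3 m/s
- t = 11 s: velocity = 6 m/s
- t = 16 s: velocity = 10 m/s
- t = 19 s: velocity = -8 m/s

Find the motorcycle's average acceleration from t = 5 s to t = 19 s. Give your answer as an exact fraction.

Average acceleration = Δv/Δt = (-8 − 3)/(19 − 5) = -11/14 m/s².

-11/14 m/s²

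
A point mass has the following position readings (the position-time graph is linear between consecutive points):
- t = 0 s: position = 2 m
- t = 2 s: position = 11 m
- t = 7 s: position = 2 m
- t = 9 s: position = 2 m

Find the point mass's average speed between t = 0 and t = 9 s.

2 m/s

Average speed = (total path length)/(elapsed time); on a piecewise-linear x-t graph the path length is Σ|Δx|.
0–2 s: |Δx| = |11 − 2| = 9 m
2–7 s: |Δx| = |2 − 11| = 9 m
7–9 s: |Δx| = |2 − 2| = 0 m
Total path = 18 m; average speed = 18/9 = 2 m/s.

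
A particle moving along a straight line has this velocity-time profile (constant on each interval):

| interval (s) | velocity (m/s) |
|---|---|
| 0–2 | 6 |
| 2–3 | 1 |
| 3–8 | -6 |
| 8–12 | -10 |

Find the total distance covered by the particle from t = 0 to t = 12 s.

83 m

Total distance travelled is ∫|v| dt — sum the magnitudes of each area piece.
0–2 s: |6| × 2 = 12 m
2–3 s: |1| × 1 = 1 m
3–8 s: |-6| × 5 = 30 m
8–12 s: |-10| × 4 = 40 m
Total distance = 83 m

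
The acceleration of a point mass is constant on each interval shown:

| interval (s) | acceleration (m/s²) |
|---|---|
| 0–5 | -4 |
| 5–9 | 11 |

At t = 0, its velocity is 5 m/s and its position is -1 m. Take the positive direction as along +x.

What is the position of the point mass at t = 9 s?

On each constant-a segment, Δv = aΔt and Δx = v₀Δt + ½aΔt²; chain segment to segment.
0–5 s: v starts 5 m/s; Δx = 5·5 + ½·-4·5² = -25 m; v ends -15 m/s.
5–9 s: v starts -15 m/s; Δx = -15·4 + ½·11·4² = 28 m; v ends 29 m/s.
x(9) = -1 + Σ Δx = 2 m.

2 m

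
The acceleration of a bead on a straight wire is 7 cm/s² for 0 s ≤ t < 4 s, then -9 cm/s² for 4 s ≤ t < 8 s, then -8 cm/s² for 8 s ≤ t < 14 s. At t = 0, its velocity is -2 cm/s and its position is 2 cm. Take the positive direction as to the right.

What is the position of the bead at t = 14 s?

-122 cm

On each constant-a segment, Δv = aΔt and Δx = v₀Δt + ½aΔt²; chain segment to segment.
0–4 s: v starts -2 cm/s; Δx = -2·4 + ½·7·4² = 48 cm; v ends 26 cm/s.
4–8 s: v starts 26 cm/s; Δx = 26·4 + ½·-9·4² = 32 cm; v ends -10 cm/s.
8–14 s: v starts -10 cm/s; Δx = -10·6 + ½·-8·6² = -204 cm; v ends -58 cm/s.
x(14) = 2 + Σ Δx = -122 cm.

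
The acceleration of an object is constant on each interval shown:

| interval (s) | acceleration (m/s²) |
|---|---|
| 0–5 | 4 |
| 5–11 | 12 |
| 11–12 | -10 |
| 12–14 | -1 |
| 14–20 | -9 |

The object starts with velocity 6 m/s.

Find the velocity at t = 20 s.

Δv equals the area under the a-t graph; then v = v₀ + Δv.
0–5 s: 4 × 5 = 20 m/s
5–11 s: 12 × 6 = 72 m/s
11–12 s: -10 × 1 = -10 m/s
12–14 s: -1 × 2 = -2 m/s
14–20 s: -9 × 6 = -54 m/s
Δv = 26 m/s, so v(20) = 6 + (26) = 32 m/s.

32 m/s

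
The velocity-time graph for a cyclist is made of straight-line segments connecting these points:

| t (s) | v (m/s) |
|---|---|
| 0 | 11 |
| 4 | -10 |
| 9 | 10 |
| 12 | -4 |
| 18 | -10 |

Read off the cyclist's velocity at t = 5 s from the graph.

On 4–9 s the graph is linear from -10 to 10 m/s: v(5) = -10 + (10 − -10)·(5 − 4)/(9 − 4) = -6 m/s.

-6 m/s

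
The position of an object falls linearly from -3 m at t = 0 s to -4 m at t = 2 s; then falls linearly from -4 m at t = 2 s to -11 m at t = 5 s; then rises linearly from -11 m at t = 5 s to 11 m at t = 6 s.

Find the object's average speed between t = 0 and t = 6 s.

Average speed = (total path length)/(elapsed time); on a piecewise-linear x-t graph the path length is Σ|Δx|.
0–2 s: |Δx| = |-4 − -3| = 1 m
2–5 s: |Δx| = |-11 − -4| = 7 m
5–6 s: |Δx| = |11 − -11| = 22 m
Total path = 30 m; average speed = 30/6 = 5 m/s.

5 m/s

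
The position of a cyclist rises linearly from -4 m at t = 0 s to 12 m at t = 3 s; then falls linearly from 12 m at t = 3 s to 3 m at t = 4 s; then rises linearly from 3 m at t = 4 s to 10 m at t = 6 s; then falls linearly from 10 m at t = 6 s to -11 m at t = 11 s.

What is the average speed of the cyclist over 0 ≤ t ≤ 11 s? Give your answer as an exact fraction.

53/11 m/s

Average speed = (total path length)/(elapsed time); on a piecewise-linear x-t graph the path length is Σ|Δx|.
0–3 s: |Δx| = |12 − -4| = 16 m
3–4 s: |Δx| = |3 − 12| = 9 m
4–6 s: |Δx| = |10 − 3| = 7 m
6–11 s: |Δx| = |-11 − 10| = 21 m
Total path = 53 m; average speed = 53/11 = 53/11 m/s.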